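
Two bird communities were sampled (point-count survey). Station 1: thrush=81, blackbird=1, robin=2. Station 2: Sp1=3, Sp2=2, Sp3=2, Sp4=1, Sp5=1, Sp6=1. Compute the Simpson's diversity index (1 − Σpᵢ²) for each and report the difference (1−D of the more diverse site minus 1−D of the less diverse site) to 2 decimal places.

Station 1: N=84, proportions 0.9643, 0.0119, 0.0238, giving 1−D = 0.0694 (working shown to 4 dp, full precision carried).
Station 2: N=10, proportions 0.3, 0.2, 0.2, 0.1, 0.1, 0.1, giving 1−D = 0.8000.
Difference = |0.0694 − 0.8000| = 0.7306, i.e. 0.73 to 2 decimal places.

0.73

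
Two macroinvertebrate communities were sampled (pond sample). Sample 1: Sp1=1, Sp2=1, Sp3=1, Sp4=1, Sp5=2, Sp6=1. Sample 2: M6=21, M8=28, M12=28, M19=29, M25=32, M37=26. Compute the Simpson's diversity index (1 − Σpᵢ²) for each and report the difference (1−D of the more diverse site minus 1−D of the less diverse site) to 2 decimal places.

Sample 1: N=7, proportions 0.1429, 0.1429, 0.1429, 0.1429, 0.2857, 0.1429, giving 1−D = 0.8163 (working shown to 4 dp, full precision carried).
Sample 2: N=164, proportions 0.128, 0.1707, 0.1707, 0.1768, 0.1951, 0.1585, giving 1−D = 0.8308.
Difference = |0.8163 − 0.8308| = 0.0145, i.e. 0.01 to 2 decimal places.

0.01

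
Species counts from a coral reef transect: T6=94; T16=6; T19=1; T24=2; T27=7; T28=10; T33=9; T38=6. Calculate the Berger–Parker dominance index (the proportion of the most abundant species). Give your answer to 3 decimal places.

Total N = 94+6+1+2+7+10+9+6 = 135, so the proportions are 0.6963, 0.04444, 0.00741, 0.01481, 0.05185, 0.07407, 0.06667, 0.04444 (working shown to 5 dp, full precision carried).
The largest proportion is 0.6963, i.e. d = 0.696 to 3 decimal places.

0.696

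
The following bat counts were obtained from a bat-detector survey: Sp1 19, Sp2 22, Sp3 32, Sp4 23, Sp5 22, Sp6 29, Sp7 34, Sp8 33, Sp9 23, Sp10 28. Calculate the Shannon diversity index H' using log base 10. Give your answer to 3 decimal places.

0.992

Total N = 19+22+32+23+22+29+34+33+23+28 = 265, so the proportions are 0.0717, 0.08302, 0.12075, 0.08679, 0.08302, 0.10943, 0.1283, 0.12453, 0.08679, 0.10566 (working shown to 5 dp, full precision carried).
Each pᵢ log₁₀ pᵢ term: 0.0717×(-1.14449)=-0.08206, 0.08302×(-1.08082)=-0.08973, 0.12075×(-0.91810)=-0.11086, 0.08679×(-1.06152)=-0.09213, 0.08302×(-1.08082)=-0.08973, 0.10943×(-0.96085)=-0.10515, 0.1283×(-0.89177)=-0.11442, 0.12453×(-0.90473)=-0.11266, 0.08679×(-1.06152)=-0.09213, 0.10566×(-0.97609)=-0.10313.
Sum = -0.99201, so H' = 0.992.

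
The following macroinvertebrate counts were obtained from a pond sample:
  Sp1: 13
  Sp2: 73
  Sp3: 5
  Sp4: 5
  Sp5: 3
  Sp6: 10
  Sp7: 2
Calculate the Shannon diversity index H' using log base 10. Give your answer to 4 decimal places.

0.5181

Total N = 13+73+5+5+3+10+2 = 111, so the proportions are 0.117117, 0.657658, 0.045045, 0.045045, 0.027027, 0.09009, 0.018018 (working shown to 6 dp, full precision carried).
Each pᵢ log₁₀ pᵢ term: 0.117117×(-0.931380)=-0.109080, 0.657658×(-0.182000)=-0.119694, 0.045045×(-1.346353)=-0.060647, 0.045045×(-1.346353)=-0.060647, 0.027027×(-1.568202)=-0.042384, 0.09009×(-1.045323)=-0.094173, 0.018018×(-1.744293)=-0.031429.
Sum = -0.518053, so H' = 0.5181.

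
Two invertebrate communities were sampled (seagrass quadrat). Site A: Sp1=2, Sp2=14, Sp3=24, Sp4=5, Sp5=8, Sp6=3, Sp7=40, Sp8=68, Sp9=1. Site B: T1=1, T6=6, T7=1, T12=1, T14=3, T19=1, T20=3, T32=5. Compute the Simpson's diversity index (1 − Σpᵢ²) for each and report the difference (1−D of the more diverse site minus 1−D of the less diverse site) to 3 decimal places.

0.073

Site A: N=165, proportions 0.01212, 0.08485, 0.14545, 0.0303, 0.04848, 0.01818, 0.24242, 0.41212, 0.00606, giving 1−D = 0.73925 (working shown to 5 dp, full precision carried).
Site B: N=21, proportions 0.04762, 0.28571, 0.04762, 0.04762, 0.14286, 0.04762, 0.14286, 0.2381, giving 1−D = 0.81179.
Difference = |0.73925 − 0.81179| = 0.07254, i.e. 0.073 to 3 decimal places.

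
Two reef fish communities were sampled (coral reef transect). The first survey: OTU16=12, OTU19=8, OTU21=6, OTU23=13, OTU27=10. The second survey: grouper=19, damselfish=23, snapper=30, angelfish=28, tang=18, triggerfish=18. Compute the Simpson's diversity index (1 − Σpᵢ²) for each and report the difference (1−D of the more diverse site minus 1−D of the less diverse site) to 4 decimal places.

0.0395

The first survey: N=49, proportions 0.244898, 0.163265, 0.122449, 0.265306, 0.204082, giving 1−D = 0.786339 (working shown to 6 dp, full precision carried).
The second survey: N=136, proportions 0.139706, 0.169118, 0.220588, 0.205882, 0.132353, 0.132353, giving 1−D = 0.825800.
Difference = |0.786339 − 0.825800| = 0.039461, i.e. 0.0395 to 4 decimal places.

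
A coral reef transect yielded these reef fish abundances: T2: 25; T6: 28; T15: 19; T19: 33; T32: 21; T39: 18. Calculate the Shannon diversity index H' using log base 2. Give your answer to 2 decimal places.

2.55

Total N = 25+28+19+33+21+18 = 144, so the proportions are 0.1736, 0.1944, 0.1319, 0.2292, 0.1458, 0.125 (working shown to 4 dp, full precision carried).
Each pᵢ log₂ pᵢ term: 0.1736×(-2.5261)=-0.4386, 0.1944×(-2.3626)=-0.4594, 0.1319×(-2.9220)=-0.3855, 0.2292×(-2.1255)=-0.4871, 0.1458×(-2.7776)=-0.4051, 0.125×(-3.0000)=-0.3750.
Sum = -2.5507, so H' = 2.55.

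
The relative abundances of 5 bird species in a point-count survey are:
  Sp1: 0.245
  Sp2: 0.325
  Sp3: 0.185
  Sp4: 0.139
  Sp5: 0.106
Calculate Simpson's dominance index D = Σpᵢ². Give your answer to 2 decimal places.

D = 0.245² + 0.325² + 0.185² + 0.139² + 0.106² = 0.0600 + 0.1056 + 0.0342 + 0.0193 + 0.0112 = 0.2304 (working shown to 4 dp, full precision carried).
To 2 decimal places, D = 0.23.

0.23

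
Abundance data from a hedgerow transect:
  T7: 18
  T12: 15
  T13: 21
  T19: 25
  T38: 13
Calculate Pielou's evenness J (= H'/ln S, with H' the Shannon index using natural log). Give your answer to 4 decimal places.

0.9834

Total N = 18+15+21+25+13 = 92, so the proportions are 0.195652, 0.163043, 0.228261, 0.271739, 0.141304 (working shown to 6 dp, full precision carried).
H' = −Σ pᵢ ln pᵢ = −((-0.319190) + (-0.295718) + (-0.337202) + (-0.354052) + (-0.276510)) = 1.582673.
With S = 5 species, ln S = 1.609438, so J = 1.582673/1.609438 = 0.983370, i.e. 0.9834 to 4 decimal places.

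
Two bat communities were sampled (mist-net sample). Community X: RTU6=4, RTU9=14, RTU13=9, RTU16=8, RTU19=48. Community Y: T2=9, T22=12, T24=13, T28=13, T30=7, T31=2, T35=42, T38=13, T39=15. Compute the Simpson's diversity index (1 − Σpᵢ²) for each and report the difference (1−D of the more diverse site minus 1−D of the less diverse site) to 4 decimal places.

0.2115

Community X: N=83, proportions 0.048193, 0.168675, 0.108434, 0.096386, 0.578313, giving 1−D = 0.613732 (working shown to 6 dp, full precision carried).
Community Y: N=126, proportions 0.071429, 0.095238, 0.103175, 0.103175, 0.055556, 0.015873, 0.333333, 0.103175, 0.119048, giving 1−D = 0.825271.
Difference = |0.613732 − 0.825271| = 0.211539, i.e. 0.2115 to 4 decimal places.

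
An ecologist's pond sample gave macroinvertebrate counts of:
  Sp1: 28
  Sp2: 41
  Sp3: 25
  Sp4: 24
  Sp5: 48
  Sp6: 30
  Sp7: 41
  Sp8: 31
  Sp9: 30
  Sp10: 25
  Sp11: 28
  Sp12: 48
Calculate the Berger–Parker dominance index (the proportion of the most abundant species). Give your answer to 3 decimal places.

0.120

Total N = 28+41+25+24+48+30+41+31+30+25+28+48 = 399, so the proportions are 0.07018, 0.10276, 0.06266, 0.06015, 0.1203, 0.07519, 0.10276, 0.07769, 0.07519, 0.06266, 0.07018, 0.1203 (working shown to 5 dp, full precision carried).
The largest proportion is 0.1203, i.e. d = 0.120 to 3 decimal places.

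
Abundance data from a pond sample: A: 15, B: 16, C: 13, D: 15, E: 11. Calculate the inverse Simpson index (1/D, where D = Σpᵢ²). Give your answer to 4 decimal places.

Total N = 15+16+13+15+11 = 70, so the proportions are 0.21428571, 0.22857143, 0.18571429, 0.21428571, 0.15714286 (working shown to 8 dp, full precision carried).
D = 0.21428571² + 0.22857143² + 0.18571429² + 0.21428571² + 0.15714286² = 0.04591837 + 0.05224490 + 0.03448980 + 0.04591837 + 0.02469388 = 0.20326531.
So 1/D = 4.919679, i.e. 4.9197 to 4 decimal places.

4.9197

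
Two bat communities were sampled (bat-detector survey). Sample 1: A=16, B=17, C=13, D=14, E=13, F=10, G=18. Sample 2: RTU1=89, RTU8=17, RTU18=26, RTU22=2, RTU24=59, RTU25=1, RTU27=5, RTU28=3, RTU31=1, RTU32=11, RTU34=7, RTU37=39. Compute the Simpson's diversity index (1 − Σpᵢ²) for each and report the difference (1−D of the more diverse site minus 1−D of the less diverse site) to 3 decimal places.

Sample 1: N=101, proportions 0.15842, 0.16832, 0.12871, 0.13861, 0.12871, 0.09901, 0.17822, giving 1−D = 0.85266 (working shown to 5 dp, full precision carried).
Sample 2: N=260, proportions 0.34231, 0.06538, 0.1, 0.00769, 0.22692, 0.00385, 0.01923, 0.01154, 0.00385, 0.04231, 0.02692, 0.15, giving 1−D = 0.79145.
Difference = |0.85266 − 0.79145| = 0.06121, i.e. 0.061 to 3 decimal places.

0.061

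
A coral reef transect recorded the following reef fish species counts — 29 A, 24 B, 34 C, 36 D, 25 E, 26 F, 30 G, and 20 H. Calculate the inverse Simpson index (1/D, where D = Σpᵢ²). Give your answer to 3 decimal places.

7.755

Total N = 29+24+34+36+25+26+30+20 = 224, so the proportions are 0.1294643, 0.1071429, 0.1517857, 0.1607143, 0.1116071, 0.1160714, 0.1339286, 0.0892857 (working shown to 7 dp, full precision carried).
D = 0.1294643² + 0.1071429² + 0.1517857² + 0.1607143² + 0.1116071² + 0.1160714² + 0.1339286² + 0.0892857² = 0.0167610 + 0.0114796 + 0.0230389 + 0.0258291 + 0.0124562 + 0.0134726 + 0.0179369 + 0.0079719 = 0.1289461.
So 1/D = 7.75518, i.e. 7.755 to 3 decimal places.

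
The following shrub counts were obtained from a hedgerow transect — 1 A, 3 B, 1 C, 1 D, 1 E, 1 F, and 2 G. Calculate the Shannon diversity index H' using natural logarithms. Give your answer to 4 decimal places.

1.8344

Total N = 1+3+1+1+1+1+2 = 10, so the proportions are 0.1, 0.3, 0.1, 0.1, 0.1, 0.1, 0.2 (working shown to 6 dp, full precision carried).
Each pᵢ ln pᵢ term: 0.1×(-2.302585)=-0.230259, 0.3×(-1.203973)=-0.361192, 0.1×(-2.302585)=-0.230259, 0.1×(-2.302585)=-0.230259, 0.1×(-2.302585)=-0.230259, 0.1×(-2.302585)=-0.230259, 0.2×(-1.609438)=-0.321888.
Sum = -1.834372, so H' = 1.8344.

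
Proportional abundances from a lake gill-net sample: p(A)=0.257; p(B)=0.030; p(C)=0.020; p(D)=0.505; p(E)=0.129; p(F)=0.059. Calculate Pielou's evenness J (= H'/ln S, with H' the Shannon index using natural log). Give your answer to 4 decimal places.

H' = −Σ pᵢ ln pᵢ = −((-0.349181) + (-0.105197) + (-0.078240) + (-0.345014) + (-0.264185) + (-0.166983)) = 1.308800 (working shown to 6 dp, full precision carried).
With S = 6 species, ln S = 1.791759, so J = 1.308800/1.791759 = 0.730455, i.e. 0.7305 to 4 decimal places.

0.7305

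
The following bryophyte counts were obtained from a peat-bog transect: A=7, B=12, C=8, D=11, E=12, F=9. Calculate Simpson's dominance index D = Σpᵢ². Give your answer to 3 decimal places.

Total N = 7+12+8+11+12+9 = 59, so the proportions are 0.11864, 0.20339, 0.13559, 0.18644, 0.20339, 0.15254 (working shown to 5 dp, full precision carried).
D = 0.11864² + 0.20339² + 0.13559² + 0.18644² + 0.20339² + 0.15254² = 0.01408 + 0.04137 + 0.01839 + 0.03476 + 0.04137 + 0.02327 = 0.17323.
To 3 decimal places, D = 0.173.

0.173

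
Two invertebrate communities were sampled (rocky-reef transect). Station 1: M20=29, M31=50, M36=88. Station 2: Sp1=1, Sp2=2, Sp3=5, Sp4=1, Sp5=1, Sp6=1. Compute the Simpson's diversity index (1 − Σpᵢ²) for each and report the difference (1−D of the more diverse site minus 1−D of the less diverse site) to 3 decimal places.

Station 1: N=167, proportions 0.17365, 0.2994, 0.52695, giving 1−D = 0.60253 (working shown to 5 dp, full precision carried).
Station 2: N=11, proportions 0.09091, 0.18182, 0.45455, 0.09091, 0.09091, 0.09091, giving 1−D = 0.72727.
Difference = |0.60253 − 0.72727| = 0.12474, i.e. 0.125 to 3 decimal places.

0.125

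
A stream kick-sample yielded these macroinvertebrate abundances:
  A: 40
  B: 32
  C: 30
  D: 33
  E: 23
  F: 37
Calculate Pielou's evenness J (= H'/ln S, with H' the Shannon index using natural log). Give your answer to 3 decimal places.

Total N = 40+32+30+33+23+37 = 195, so the proportions are 0.20513, 0.1641, 0.15385, 0.16923, 0.11795, 0.18974 (working shown to 5 dp, full precision carried).
H' = −Σ pᵢ ln pᵢ = −((-0.32495) + (-0.29658) + (-0.28797) + (-0.30064) + (-0.25212) + (-0.31537)) = 1.77762.
With S = 6 species, ln S = 1.79176, so J = 1.77762/1.79176 = 0.99211, i.e. 0.992 to 3 decimal places.

0.992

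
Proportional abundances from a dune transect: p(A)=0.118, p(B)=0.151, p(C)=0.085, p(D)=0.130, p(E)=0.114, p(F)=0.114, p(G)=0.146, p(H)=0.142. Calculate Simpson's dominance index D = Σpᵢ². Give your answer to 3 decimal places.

D = 0.118² + 0.151² + 0.085² + 0.13² + 0.114² + 0.114² + 0.146² + 0.142² = 0.01392 + 0.02280 + 0.00723 + 0.01690 + 0.01300 + 0.01300 + 0.02132 + 0.02016 = 0.12832 (working shown to 5 dp, full precision carried).
To 3 decimal places, D = 0.128.

0.128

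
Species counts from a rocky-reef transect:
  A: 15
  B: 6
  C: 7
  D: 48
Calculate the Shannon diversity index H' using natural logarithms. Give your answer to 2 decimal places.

Total N = 15+6+7+48 = 76, so the proportions are 0.1974, 0.0789, 0.0921, 0.6316 (working shown to 4 dp, full precision carried).
Each pᵢ ln pᵢ term: 0.1974×(-1.6227)=-0.3203, 0.0789×(-2.5390)=-0.2004, 0.0921×(-2.3848)=-0.2197, 0.6316×(-0.4595)=-0.2902.
Sum = -1.0306, so H' = 1.03.

1.03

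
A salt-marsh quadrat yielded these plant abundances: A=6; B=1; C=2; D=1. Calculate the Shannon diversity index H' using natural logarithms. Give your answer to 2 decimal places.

Total N = 6+1+2+1 = 10, so the proportions are 0.6, 0.1, 0.2, 0.1 (working shown to 4 dp, full precision carried).
Each pᵢ ln pᵢ term: 0.6×(-0.5108)=-0.3065, 0.1×(-2.3026)=-0.2303, 0.2×(-1.6094)=-0.3219, 0.1×(-2.3026)=-0.2303.
Sum = -1.0889, so H' = 1.09.

1.09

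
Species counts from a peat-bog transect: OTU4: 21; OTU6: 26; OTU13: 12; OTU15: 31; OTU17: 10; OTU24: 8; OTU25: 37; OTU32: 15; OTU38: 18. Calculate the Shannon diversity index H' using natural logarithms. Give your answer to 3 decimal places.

Total N = 21+26+12+31+10+8+37+15+18 = 178, so the proportions are 0.11798, 0.14607, 0.06742, 0.17416, 0.05618, 0.04494, 0.20787, 0.08427, 0.10112 (working shown to 5 dp, full precision carried).
Each pᵢ ln pᵢ term: 0.11798×(-2.13726)=-0.25215, 0.14607×(-1.92369)=-0.28099, 0.06742×(-2.69688)=-0.18181, 0.17416×(-1.74780)=-0.30439, 0.05618×(-2.87920)=-0.16175, 0.04494×(-3.10234)=-0.13943, 0.20787×(-1.57087)=-0.32653, 0.08427×(-2.47373)=-0.20846, 0.10112×(-2.29141)=-0.23172.
Sum = -2.08723, so H' = 2.087.

2.087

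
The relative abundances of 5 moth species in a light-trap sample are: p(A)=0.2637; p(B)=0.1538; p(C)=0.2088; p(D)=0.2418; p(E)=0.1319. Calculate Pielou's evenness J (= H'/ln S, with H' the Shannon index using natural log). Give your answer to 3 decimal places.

0.980

H' = −Σ pᵢ ln pᵢ = −((-0.35150) + (-0.28793) + (-0.32706) + (-0.34327) + (-0.26719)) = 1.57695 (working shown to 5 dp, full precision carried).
With S = 5 species, ln S = 1.60944, so J = 1.57695/1.60944 = 0.97981, i.e. 0.980 to 3 decimal places.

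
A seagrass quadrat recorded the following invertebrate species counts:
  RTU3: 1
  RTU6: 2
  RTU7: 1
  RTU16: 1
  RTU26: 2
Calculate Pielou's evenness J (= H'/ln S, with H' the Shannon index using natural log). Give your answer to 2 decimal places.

0.96

Total N = 1+2+1+1+2 = 7, so the proportions are 0.1429, 0.2857, 0.1429, 0.1429, 0.2857 (working shown to 4 dp, full precision carried).
H' = −Σ pᵢ ln pᵢ = −((-0.2780) + (-0.3579) + (-0.2780) + (-0.2780) + (-0.3579)) = 1.5498.
With S = 5 species, ln S = 1.6094, so J = 1.5498/1.6094 = 0.9630, i.e. 0.96 to 2 decimal places.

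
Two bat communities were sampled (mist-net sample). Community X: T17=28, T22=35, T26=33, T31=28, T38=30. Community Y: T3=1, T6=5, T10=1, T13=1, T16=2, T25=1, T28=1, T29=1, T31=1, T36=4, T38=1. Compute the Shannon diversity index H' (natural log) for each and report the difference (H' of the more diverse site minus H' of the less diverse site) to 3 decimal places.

0.551

Community X: N=154, proportions 0.18182, 0.22727, 0.21429, 0.18182, 0.19481, giving H' = 1.60539 (working shown to 5 dp, full precision carried).
Community Y: N=19, proportions 0.05263, 0.26316, 0.05263, 0.05263, 0.10526, 0.05263, 0.05263, 0.05263, 0.05263, 0.21053, 0.05263, giving H' = 2.15609.
Difference = |1.60539 − 2.15609| = 0.55070, i.e. 0.551 to 3 decimal places.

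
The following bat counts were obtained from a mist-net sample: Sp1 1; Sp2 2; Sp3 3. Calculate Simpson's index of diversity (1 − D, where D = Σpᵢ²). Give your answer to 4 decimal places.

Total N = 1+2+3 = 6, so the proportions are 0.166667, 0.333333, 0.5 (working shown to 6 dp, full precision carried).
D = 0.166667² + 0.333333² + 0.5² = 0.027778 + 0.111111 + 0.250000 = 0.388889.
So 1 − D = 0.611111, i.e. 0.6111 to 4 decimal places.

0.6111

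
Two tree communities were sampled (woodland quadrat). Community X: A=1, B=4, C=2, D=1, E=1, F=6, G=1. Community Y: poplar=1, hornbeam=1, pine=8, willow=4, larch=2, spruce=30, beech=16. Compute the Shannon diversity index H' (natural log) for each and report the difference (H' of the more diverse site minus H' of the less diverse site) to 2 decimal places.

0.28

Community X: N=16, proportions 0.0625, 0.25, 0.125, 0.0625, 0.0625, 0.375, 0.0625, giving H' = 1.6675 (working shown to 4 dp, full precision carried).
Community Y: N=62, proportions 0.0161, 0.0161, 0.129, 0.0645, 0.0323, 0.4839, 0.2581, giving H' = 1.3858.
Difference = |1.6675 − 1.3858| = 0.2817, i.e. 0.28 to 2 decimal places.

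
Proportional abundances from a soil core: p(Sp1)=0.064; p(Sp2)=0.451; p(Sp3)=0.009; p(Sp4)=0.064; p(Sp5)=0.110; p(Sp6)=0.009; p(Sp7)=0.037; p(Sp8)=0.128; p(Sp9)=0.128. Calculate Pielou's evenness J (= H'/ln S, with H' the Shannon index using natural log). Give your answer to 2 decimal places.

H' = −Σ pᵢ ln pᵢ = −((-0.1759) + (-0.3591) + (-0.0424) + (-0.1759) + (-0.2428) + (-0.0424) + (-0.1220) + (-0.2631) + (-0.2631)) = 1.6868 (working shown to 4 dp, full precision carried).
With S = 9 species, ln S = 2.1972, so J = 1.6868/2.1972 = 0.7677, i.e. 0.77 to 2 decimal places.

0.77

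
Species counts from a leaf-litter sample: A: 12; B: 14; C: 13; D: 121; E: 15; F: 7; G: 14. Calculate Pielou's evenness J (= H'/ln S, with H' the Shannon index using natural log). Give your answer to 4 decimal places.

0.6894

Total N = 12+14+13+121+15+7+14 = 196, so the proportions are 0.061224, 0.071429, 0.066327, 0.617347, 0.076531, 0.035714, 0.071429 (working shown to 6 dp, full precision carried).
H' = −Σ pᵢ ln pᵢ = −((-0.171013) + (-0.188504) + (-0.179955) + (-0.297761) + (-0.196689) + (-0.119007) + (-0.188504)) = 1.341433.
With S = 7 species, ln S = 1.945910, so J = 1.341433/1.945910 = 0.689360, i.e. 0.6894 to 4 decimal places.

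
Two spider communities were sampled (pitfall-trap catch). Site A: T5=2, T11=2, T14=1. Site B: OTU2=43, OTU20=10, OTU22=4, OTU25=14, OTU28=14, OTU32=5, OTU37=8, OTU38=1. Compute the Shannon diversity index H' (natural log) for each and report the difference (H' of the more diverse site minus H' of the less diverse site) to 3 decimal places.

0.622

Site A: N=5, proportions 0.4, 0.4, 0.2, giving H' = 1.05492 (working shown to 5 dp, full precision carried).
Site B: N=99, proportions 0.43434, 0.10101, 0.0404, 0.14141, 0.14141, 0.05051, 0.08081, 0.0101, giving H' = 1.67715.
Difference = |1.05492 − 1.67715| = 0.62223, i.e. 0.622 to 3 decimal places.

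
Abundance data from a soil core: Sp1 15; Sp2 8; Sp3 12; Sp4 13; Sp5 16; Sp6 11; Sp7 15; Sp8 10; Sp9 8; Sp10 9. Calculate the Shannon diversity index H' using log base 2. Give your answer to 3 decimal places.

3.279

Total N = 15+8+12+13+16+11+15+10+8+9 = 117, so the proportions are 0.12821, 0.06838, 0.10256, 0.11111, 0.13675, 0.09402, 0.12821, 0.08547, 0.06838, 0.07692 (working shown to 5 dp, full precision carried).
Each pᵢ log₂ pᵢ term: 0.12821×(-2.96347)=-0.37993, 0.06838×(-3.87036)=-0.26464, 0.10256×(-3.28540)=-0.33696, 0.11111×(-3.16993)=-0.35221, 0.13675×(-2.87036)=-0.39253, 0.09402×(-3.41093)=-0.32069, 0.12821×(-2.96347)=-0.37993, 0.08547×(-3.54844)=-0.30329, 0.06838×(-3.87036)=-0.26464, 0.07692×(-3.70044)=-0.28465.
Sum = -3.27947, so H' = 3.279.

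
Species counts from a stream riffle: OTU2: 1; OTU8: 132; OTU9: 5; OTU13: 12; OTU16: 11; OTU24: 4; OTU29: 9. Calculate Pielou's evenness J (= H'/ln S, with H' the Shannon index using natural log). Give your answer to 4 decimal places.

Total N = 1+132+5+12+11+4+9 = 174, so the proportions are 0.005747, 0.758621, 0.028736, 0.068966, 0.063218, 0.022989, 0.051724 (working shown to 6 dp, full precision carried).
H' = −Σ pᵢ ln pᵢ = −((-0.029650) + (-0.209572) + (-0.102000) + (-0.184424) + (-0.174556) + (-0.086730) + (-0.153198)) = 0.940130.
With S = 7 species, ln S = 1.945910, so J = 0.940130/1.945910 = 0.483131, i.e. 0.4831 to 4 decimal places.

0.4831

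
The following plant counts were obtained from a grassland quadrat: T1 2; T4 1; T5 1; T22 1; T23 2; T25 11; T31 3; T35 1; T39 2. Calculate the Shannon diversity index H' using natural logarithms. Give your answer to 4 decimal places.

1.7684

Total N = 2+1+1+1+2+11+3+1+2 = 24, so the proportions are 0.083333, 0.041667, 0.041667, 0.041667, 0.083333, 0.458333, 0.125, 0.041667, 0.083333 (working shown to 6 dp, full precision carried).
Each pᵢ ln pᵢ term: 0.083333×(-2.484907)=-0.207076, 0.041667×(-3.178054)=-0.132419, 0.041667×(-3.178054)=-0.132419, 0.041667×(-3.178054)=-0.132419, 0.083333×(-2.484907)=-0.207076, 0.458333×(-0.780159)=-0.357573, 0.125×(-2.079442)=-0.259930, 0.041667×(-3.178054)=-0.132419, 0.083333×(-2.484907)=-0.207076.
Sum = -1.768405, so H' = 1.7684.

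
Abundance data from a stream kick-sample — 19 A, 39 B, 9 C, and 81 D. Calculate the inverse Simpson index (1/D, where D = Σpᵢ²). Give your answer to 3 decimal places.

Total N = 19+39+9+81 = 148, so the proportions are 0.128378, 0.263514, 0.060811, 0.547297 (working shown to 6 dp, full precision carried).
D = 0.128378² + 0.263514² + 0.060811² + 0.547297² = 0.016481 + 0.069439 + 0.003698 + 0.299534 = 0.389153.
So 1/D = 2.56969, i.e. 2.570 to 3 decimal places.

2.570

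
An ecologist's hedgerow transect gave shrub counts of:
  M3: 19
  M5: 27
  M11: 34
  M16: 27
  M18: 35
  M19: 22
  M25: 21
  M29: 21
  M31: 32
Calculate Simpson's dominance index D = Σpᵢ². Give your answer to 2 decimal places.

0.12

Total N = 19+27+34+27+35+22+21+21+32 = 238, so the proportions are 0.0798, 0.1134, 0.1429, 0.1134, 0.1471, 0.0924, 0.0882, 0.0882, 0.1345 (working shown to 4 dp, full precision carried).
D = 0.0798² + 0.1134² + 0.1429² + 0.1134² + 0.1471² + 0.0924² + 0.0882² + 0.0882² + 0.1345² = 0.0064 + 0.0129 + 0.0204 + 0.0129 + 0.0216 + 0.0085 + 0.0078 + 0.0078 + 0.0181 = 0.1163.
To 2 decimal places, D = 0.12.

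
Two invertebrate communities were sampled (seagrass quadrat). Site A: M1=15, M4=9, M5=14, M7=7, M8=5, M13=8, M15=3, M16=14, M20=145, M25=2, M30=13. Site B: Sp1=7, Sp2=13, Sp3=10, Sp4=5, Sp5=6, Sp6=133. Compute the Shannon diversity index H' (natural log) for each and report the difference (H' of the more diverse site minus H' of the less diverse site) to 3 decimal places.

Site A: N=235, proportions 0.06383, 0.0383, 0.05957, 0.02979, 0.02128, 0.03404, 0.01277, 0.05957, 0.61702, 0.00851, 0.05532, giving H' = 1.49258 (working shown to 5 dp, full precision carried).
Site B: N=174, proportions 0.04023, 0.07471, 0.05747, 0.02874, 0.03448, 0.76437, giving H' = 0.91075.
Difference = |1.49258 − 0.91075| = 0.58183, i.e. 0.582 to 3 decimal places.

0.582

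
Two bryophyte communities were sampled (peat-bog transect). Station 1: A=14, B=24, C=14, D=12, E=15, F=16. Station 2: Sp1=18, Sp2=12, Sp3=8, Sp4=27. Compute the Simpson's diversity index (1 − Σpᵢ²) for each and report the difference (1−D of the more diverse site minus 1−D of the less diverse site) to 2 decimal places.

0.12

Station 1: N=95, proportions 0.1474, 0.2526, 0.1474, 0.1263, 0.1579, 0.1684, giving 1−D = 0.8235 (working shown to 4 dp, full precision carried).
Station 2: N=65, proportions 0.2769, 0.1846, 0.1231, 0.4154, giving 1−D = 0.7015.
Difference = |0.8235 − 0.7015| = 0.1220, i.e. 0.12 to 2 decimal places.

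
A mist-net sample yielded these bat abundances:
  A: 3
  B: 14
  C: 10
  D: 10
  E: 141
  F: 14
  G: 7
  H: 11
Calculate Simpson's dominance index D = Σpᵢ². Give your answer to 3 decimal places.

Total N = 3+14+10+10+141+14+7+11 = 210, so the proportions are 0.01429, 0.06667, 0.04762, 0.04762, 0.67143, 0.06667, 0.03333, 0.05238 (working shown to 5 dp, full precision carried).
D = 0.01429² + 0.06667² + 0.04762² + 0.04762² + 0.67143² + 0.06667² + 0.03333² + 0.05238² = 0.00020 + 0.00444 + 0.00227 + 0.00227 + 0.45082 + 0.00444 + 0.00111 + 0.00274 = 0.46830.
To 3 decimal places, D = 0.468.

0.468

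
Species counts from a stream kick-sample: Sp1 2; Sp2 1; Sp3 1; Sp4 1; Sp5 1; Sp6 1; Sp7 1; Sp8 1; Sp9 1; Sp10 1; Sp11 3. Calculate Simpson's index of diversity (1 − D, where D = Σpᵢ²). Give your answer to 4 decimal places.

Total N = 2+1+1+1+1+1+1+1+1+1+3 = 14, so the proportions are 0.142857, 0.071429, 0.071429, 0.071429, 0.071429, 0.071429, 0.071429, 0.071429, 0.071429, 0.071429, 0.214286 (working shown to 6 dp, full precision carried).
D = 0.142857² + 0.071429² + 0.071429² + 0.071429² + 0.071429² + 0.071429² + 0.071429² + 0.071429² + 0.071429² + 0.071429² + 0.214286² = 0.020408 + 0.005102 + 0.005102 + 0.005102 + 0.005102 + 0.005102 + 0.005102 + 0.005102 + 0.005102 + 0.005102 + 0.045918 = 0.112245.
So 1 − D = 0.887755, i.e. 0.8878 to 4 decimal places.

0.8878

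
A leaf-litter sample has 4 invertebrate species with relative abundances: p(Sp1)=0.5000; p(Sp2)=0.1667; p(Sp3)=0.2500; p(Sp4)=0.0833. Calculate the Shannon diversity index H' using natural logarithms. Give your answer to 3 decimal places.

1.199

Each pᵢ ln pᵢ term (working shown to 5 dp, full precision carried): 0.5×(-0.69315)=-0.34657, 0.1667×(-1.79156)=-0.29865, 0.25×(-1.38629)=-0.34657, 0.0833×(-2.48531)=-0.20703.
Sum = -1.19883, so H' = 1.199.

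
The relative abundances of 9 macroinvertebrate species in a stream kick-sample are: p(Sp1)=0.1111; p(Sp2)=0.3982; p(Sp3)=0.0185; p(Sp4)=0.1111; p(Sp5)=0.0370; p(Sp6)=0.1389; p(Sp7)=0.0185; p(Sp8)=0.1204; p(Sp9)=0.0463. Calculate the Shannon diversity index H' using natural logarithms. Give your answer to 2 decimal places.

Each pᵢ ln pᵢ term (working shown to 4 dp, full precision carried): 0.1111×(-2.1973)=-0.2441, 0.3982×(-0.9208)=-0.3667, 0.0185×(-3.9900)=-0.0738, 0.1111×(-2.1973)=-0.2441, 0.037×(-3.2968)=-0.1220, 0.1389×(-1.9740)=-0.2742, 0.0185×(-3.9900)=-0.0738, 0.1204×(-2.1169)=-0.2549, 0.0463×(-3.0726)=-0.1423.
Sum = -1.7959, so H' = 1.80.

1.80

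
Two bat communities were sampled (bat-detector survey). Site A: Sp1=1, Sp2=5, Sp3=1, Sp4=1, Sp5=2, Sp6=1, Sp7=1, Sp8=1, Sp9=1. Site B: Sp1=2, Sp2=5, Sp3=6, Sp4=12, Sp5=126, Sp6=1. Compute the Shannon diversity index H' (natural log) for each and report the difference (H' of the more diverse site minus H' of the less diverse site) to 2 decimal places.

1.28

Site A: N=14, proportions 0.0714, 0.3571, 0.0714, 0.0714, 0.1429, 0.0714, 0.0714, 0.0714, 0.0714, giving H' = 1.9652 (working shown to 4 dp, full precision carried).
Site B: N=152, proportions 0.0132, 0.0329, 0.0395, 0.0789, 0.8289, 0.0066, giving H' = 0.6859.
Difference = |1.9652 − 0.6859| = 1.2793, i.e. 1.28 to 2 decimal places.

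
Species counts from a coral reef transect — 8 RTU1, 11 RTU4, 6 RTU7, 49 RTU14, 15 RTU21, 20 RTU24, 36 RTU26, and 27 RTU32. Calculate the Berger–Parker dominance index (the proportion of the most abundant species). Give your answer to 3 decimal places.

0.285

Total N = 8+11+6+49+15+20+36+27 = 172, so the proportions are 0.04651, 0.06395, 0.03488, 0.28488, 0.08721, 0.11628, 0.2093, 0.15698 (working shown to 5 dp, full precision carried).
The largest proportion is 0.28488, i.e. d = 0.285 to 3 decimal places.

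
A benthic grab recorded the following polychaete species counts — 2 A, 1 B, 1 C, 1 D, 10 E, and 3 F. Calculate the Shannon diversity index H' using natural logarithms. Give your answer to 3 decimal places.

Total N = 2+1+1+1+10+3 = 18, so the proportions are 0.11111, 0.05556, 0.05556, 0.05556, 0.55556, 0.16667 (working shown to 5 dp, full precision carried).
Each pᵢ ln pᵢ term: 0.11111×(-2.19722)=-0.24414, 0.05556×(-2.89037)=-0.16058, 0.05556×(-2.89037)=-0.16058, 0.05556×(-2.89037)=-0.16058, 0.55556×(-0.58779)=-0.32655, 0.16667×(-1.79176)=-0.29863.
Sum = -1.35104, so H' = 1.351.

1.351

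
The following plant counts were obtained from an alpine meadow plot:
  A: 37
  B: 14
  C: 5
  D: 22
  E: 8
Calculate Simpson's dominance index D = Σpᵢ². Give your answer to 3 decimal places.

Total N = 37+14+5+22+8 = 86, so the proportions are 0.43023, 0.16279, 0.05814, 0.25581, 0.09302 (working shown to 5 dp, full precision carried).
D = 0.43023² + 0.16279² + 0.05814² + 0.25581² + 0.09302² = 0.18510 + 0.02650 + 0.00338 + 0.06544 + 0.00865 = 0.28908.
To 3 decimal places, D = 0.289.

0.289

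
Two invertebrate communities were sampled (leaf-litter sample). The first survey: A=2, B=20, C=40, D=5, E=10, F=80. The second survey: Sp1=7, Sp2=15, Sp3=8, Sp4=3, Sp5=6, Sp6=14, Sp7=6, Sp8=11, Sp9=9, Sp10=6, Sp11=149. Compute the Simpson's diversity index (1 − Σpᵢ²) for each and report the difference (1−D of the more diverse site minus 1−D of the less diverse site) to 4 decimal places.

The first survey: N=157, proportions 0.012739, 0.127389, 0.254777, 0.031847, 0.063694, 0.509554, giving 1−D = 0.653982 (working shown to 6 dp, full precision carried).
The second survey: N=234, proportions 0.029915, 0.064103, 0.034188, 0.012821, 0.025641, 0.059829, 0.025641, 0.047009, 0.038462, 0.025641, 0.636752, giving 1−D = 0.578969.
Difference = |0.653982 − 0.578969| = 0.075013, i.e. 0.0750 to 4 decimal places.

0.0750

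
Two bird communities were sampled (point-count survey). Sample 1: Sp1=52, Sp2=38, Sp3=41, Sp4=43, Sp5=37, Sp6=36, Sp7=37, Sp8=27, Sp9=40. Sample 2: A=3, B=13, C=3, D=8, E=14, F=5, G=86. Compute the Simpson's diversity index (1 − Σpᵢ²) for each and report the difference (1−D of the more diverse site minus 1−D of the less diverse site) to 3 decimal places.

0.338

Sample 1: N=351, proportions 0.14815, 0.10826, 0.11681, 0.12251, 0.10541, 0.10256, 0.10541, 0.07692, 0.11396, giving 1−D = 0.88603 (working shown to 5 dp, full precision carried).
Sample 2: N=132, proportions 0.02273, 0.09848, 0.02273, 0.06061, 0.10606, 0.03788, 0.65152, giving 1−D = 0.54844.
Difference = |0.88603 − 0.54844| = 0.33759, i.e. 0.338 to 3 decimal places.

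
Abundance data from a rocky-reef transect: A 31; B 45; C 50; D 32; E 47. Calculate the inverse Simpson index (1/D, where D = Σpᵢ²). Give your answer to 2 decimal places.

4.82

Total N = 31+45+50+32+47 = 205, so the proportions are 0.15122, 0.219512, 0.243902, 0.156098, 0.229268 (working shown to 6 dp, full precision carried).
D = 0.15122² + 0.219512² + 0.243902² + 0.156098² + 0.229268² = 0.022867 + 0.048186 + 0.059488 + 0.024366 + 0.052564 = 0.207472.
So 1/D = 4.8199, i.e. 4.82 to 2 decimal places.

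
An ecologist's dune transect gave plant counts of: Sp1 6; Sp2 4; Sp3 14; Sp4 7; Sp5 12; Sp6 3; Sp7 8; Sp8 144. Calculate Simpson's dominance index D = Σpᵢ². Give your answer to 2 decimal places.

Total N = 6+4+14+7+12+3+8+144 = 198, so the proportions are 0.0303, 0.0202, 0.0707, 0.0354, 0.0606, 0.0152, 0.0404, 0.7273 (working shown to 4 dp, full precision carried).
D = 0.0303² + 0.0202² + 0.0707² + 0.0354² + 0.0606² + 0.0152² + 0.0404² + 0.7273² = 0.0009 + 0.0004 + 0.0050 + 0.0012 + 0.0037 + 0.0002 + 0.0016 + 0.5289 = 0.5420.
To 2 decimal places, D = 0.54.

0.54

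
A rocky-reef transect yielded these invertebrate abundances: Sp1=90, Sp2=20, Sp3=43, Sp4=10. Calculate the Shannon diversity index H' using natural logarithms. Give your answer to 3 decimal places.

Total N = 90+20+43+10 = 163, so the proportions are 0.55215, 0.1227, 0.2638, 0.06135 (working shown to 5 dp, full precision carried).
Each pᵢ ln pᵢ term: 0.55215×(-0.59394)=-0.32794, 0.1227×(-2.09802)=-0.25743, 0.2638×(-1.33255)=-0.35153, 0.06135×(-2.79117)=-0.17124.
Sum = -1.10814, so H' = 1.108.

1.108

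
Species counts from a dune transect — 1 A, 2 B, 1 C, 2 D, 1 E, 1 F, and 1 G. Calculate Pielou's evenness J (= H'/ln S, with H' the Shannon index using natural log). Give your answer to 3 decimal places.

Total N = 1+2+1+2+1+1+1 = 9, so the proportions are 0.11111, 0.22222, 0.11111, 0.22222, 0.11111, 0.11111, 0.11111 (working shown to 5 dp, full precision carried).
H' = −Σ pᵢ ln pᵢ = −((-0.24414) + (-0.33424) + (-0.24414) + (-0.33424) + (-0.24414) + (-0.24414) + (-0.24414)) = 1.88916.
With S = 7 species, ln S = 1.94591, so J = 1.88916/1.94591 = 0.97084, i.e. 0.971 to 3 decimal places.

0.971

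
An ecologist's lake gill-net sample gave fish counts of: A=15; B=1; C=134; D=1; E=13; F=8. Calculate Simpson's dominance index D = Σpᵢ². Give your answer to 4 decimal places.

0.6225

Total N = 15+1+134+1+13+8 = 172, so the proportions are 0.087209, 0.005814, 0.77907, 0.005814, 0.075581, 0.046512 (working shown to 6 dp, full precision carried).
D = 0.087209² + 0.005814² + 0.77907² + 0.005814² + 0.075581² + 0.046512² = 0.007605 + 0.000034 + 0.606950 + 0.000034 + 0.005713 + 0.002163 = 0.622499.
To 4 decimal places, D = 0.6225.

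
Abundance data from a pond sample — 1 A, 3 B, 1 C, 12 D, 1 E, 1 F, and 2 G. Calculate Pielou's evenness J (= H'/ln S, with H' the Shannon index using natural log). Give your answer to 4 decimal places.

0.7203

Total N = 1+3+1+12+1+1+2 = 21, so the proportions are 0.047619, 0.142857, 0.047619, 0.571429, 0.047619, 0.047619, 0.095238 (working shown to 6 dp, full precision carried).
H' = −Σ pᵢ ln pᵢ = −((-0.144977) + (-0.277987) + (-0.144977) + (-0.319780) + (-0.144977) + (-0.144977) + (-0.223941)) = 1.401617.
With S = 7 species, ln S = 1.945910, so J = 1.401617/1.945910 = 0.720289, i.e. 0.7203 to 4 decimal places.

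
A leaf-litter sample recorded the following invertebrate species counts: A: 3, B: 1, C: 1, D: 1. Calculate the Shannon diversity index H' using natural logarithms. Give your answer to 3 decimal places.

1.242

Total N = 3+1+1+1 = 6, so the proportions are 0.5, 0.16667, 0.16667, 0.16667 (working shown to 5 dp, full precision carried).
Each pᵢ ln pᵢ term: 0.5×(-0.69315)=-0.34657, 0.16667×(-1.79176)=-0.29863, 0.16667×(-1.79176)=-0.29863, 0.16667×(-1.79176)=-0.29863.
Sum = -1.24245, so H' = 1.242.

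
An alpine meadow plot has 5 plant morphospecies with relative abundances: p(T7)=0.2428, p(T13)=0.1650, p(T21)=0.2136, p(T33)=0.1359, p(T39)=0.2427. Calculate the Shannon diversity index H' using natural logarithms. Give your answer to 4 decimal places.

Each pᵢ ln pᵢ term (working shown to 6 dp, full precision carried): 0.2428×(-1.415517)=-0.343688, 0.165×(-1.801810)=-0.297299, 0.2136×(-1.543650)=-0.329724, 0.1359×(-1.995836)=-0.271234, 0.2427×(-1.415929)=-0.343646.
Sum = -1.585590, so H' = 1.5856.

1.5856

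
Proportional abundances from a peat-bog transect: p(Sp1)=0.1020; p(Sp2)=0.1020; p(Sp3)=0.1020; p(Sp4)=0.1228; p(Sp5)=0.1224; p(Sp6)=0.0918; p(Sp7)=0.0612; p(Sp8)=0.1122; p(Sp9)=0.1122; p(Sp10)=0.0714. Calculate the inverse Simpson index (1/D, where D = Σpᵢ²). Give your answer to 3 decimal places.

9.641

D = 0.102² + 0.102² + 0.102² + 0.1228² + 0.1224² + 0.0918² + 0.0612² + 0.1122² + 0.1122² + 0.0714² = 0.0104040 + 0.0104040 + 0.0104040 + 0.0150798 + 0.0149818 + 0.0084272 + 0.0037454 + 0.0125888 + 0.0125888 + 0.0050980 = 0.1037219 (working shown to 7 dp, full precision carried).
So 1/D = 9.64116, i.e. 9.641 to 3 decimal places.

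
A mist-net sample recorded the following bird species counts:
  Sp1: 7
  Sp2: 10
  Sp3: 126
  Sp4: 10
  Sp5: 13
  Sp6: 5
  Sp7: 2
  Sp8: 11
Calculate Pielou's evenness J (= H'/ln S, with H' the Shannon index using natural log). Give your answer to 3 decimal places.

0.579

Total N = 7+10+126+10+13+5+2+11 = 184, so the proportions are 0.03804, 0.05435, 0.68478, 0.05435, 0.07065, 0.02717, 0.01087, 0.05978 (working shown to 5 dp, full precision carried).
H' = −Σ pᵢ ln pᵢ = −((-0.12437) + (-0.15828) + (-0.25930) + (-0.15828) + (-0.18723) + (-0.09798) + (-0.04915) + (-0.16841)) = 1.20298.
With S = 8 species, ln S = 2.07944, so J = 1.20298/2.07944 = 0.57851, i.e. 0.579 to 3 decimal places.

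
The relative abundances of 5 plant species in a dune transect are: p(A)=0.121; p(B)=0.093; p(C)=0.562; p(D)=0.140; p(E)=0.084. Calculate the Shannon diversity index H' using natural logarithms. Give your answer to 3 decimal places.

1.284

Each pᵢ ln pᵢ term (working shown to 5 dp, full precision carried): 0.121×(-2.11196)=-0.25555, 0.093×(-2.37516)=-0.22089, 0.562×(-0.57625)=-0.32385, 0.14×(-1.96611)=-0.27526, 0.084×(-2.47694)=-0.20806.
Sum = -1.28361, so H' = 1.284.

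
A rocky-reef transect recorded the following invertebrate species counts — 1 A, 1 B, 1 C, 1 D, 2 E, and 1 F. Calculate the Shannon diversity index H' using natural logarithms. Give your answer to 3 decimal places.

1.748

Total N = 1+1+1+1+2+1 = 7, so the proportions are 0.14286, 0.14286, 0.14286, 0.14286, 0.28571, 0.14286 (working shown to 5 dp, full precision carried).
Each pᵢ ln pᵢ term: 0.14286×(-1.94591)=-0.27799, 0.14286×(-1.94591)=-0.27799, 0.14286×(-1.94591)=-0.27799, 0.14286×(-1.94591)=-0.27799, 0.28571×(-1.25276)=-0.35793, 0.14286×(-1.94591)=-0.27799.
Sum = -1.74787, so H' = 1.748.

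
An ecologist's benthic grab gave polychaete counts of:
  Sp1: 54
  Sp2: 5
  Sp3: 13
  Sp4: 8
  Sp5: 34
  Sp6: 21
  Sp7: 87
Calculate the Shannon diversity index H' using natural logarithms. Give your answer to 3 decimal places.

1.593

Total N = 54+5+13+8+34+21+87 = 222, so the proportions are 0.24324, 0.02252, 0.05856, 0.03604, 0.15315, 0.09459, 0.39189 (working shown to 5 dp, full precision carried).
Each pᵢ ln pᵢ term: 0.24324×(-1.41369)=-0.34387, 0.02252×(-3.79324)=-0.08543, 0.05856×(-2.83773)=-0.16617, 0.03604×(-3.32324)=-0.11976, 0.15315×(-1.87632)=-0.28736, 0.09459×(-2.35815)=-0.22307, 0.39189×(-0.93677)=-0.36711.
Sum = -1.59278, so H' = 1.593.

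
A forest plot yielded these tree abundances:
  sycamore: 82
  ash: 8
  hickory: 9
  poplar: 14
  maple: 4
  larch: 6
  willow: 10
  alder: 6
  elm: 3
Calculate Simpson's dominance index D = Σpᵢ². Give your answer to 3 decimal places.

Total N = 82+8+9+14+4+6+10+6+3 = 142, so the proportions are 0.57746, 0.05634, 0.06338, 0.09859, 0.02817, 0.04225, 0.07042, 0.04225, 0.02113 (working shown to 5 dp, full precision carried).
D = 0.57746² + 0.05634² + 0.06338² + 0.09859² + 0.02817² + 0.04225² + 0.07042² + 0.04225² + 0.02113² = 0.33347 + 0.00317 + 0.00402 + 0.00972 + 0.00079 + 0.00179 + 0.00496 + 0.00179 + 0.00045 = 0.36015.
To 3 decimal places, D = 0.360.

0.360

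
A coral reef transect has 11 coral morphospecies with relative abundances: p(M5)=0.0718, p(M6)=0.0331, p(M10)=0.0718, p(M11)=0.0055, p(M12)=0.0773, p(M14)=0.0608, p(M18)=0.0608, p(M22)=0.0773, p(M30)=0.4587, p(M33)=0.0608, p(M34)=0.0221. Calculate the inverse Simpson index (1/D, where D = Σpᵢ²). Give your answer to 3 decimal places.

D = 0.0718² + 0.0331² + 0.0718² + 0.0055² + 0.0773² + 0.0608² + 0.0608² + 0.0773² + 0.4587² + 0.0608² + 0.0221² = 0.0051552 + 0.0010956 + 0.0051552 + 0.0000302 + 0.0059753 + 0.0036966 + 0.0036966 + 0.0059753 + 0.2104057 + 0.0036966 + 0.0004884 = 0.2453709 (working shown to 7 dp, full precision carried).
So 1/D = 4.07546, i.e. 4.075 to 3 decimal places.

4.075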